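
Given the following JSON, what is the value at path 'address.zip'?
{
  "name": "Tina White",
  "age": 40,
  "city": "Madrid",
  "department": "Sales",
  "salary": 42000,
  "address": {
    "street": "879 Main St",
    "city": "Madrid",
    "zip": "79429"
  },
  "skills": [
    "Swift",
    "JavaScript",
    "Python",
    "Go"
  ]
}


Query: address.zip
Path: address -> zip
Value: 79429

79429


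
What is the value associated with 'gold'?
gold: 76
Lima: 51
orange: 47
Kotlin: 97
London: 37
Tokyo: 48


Looking up key 'gold'
Value: 76

76


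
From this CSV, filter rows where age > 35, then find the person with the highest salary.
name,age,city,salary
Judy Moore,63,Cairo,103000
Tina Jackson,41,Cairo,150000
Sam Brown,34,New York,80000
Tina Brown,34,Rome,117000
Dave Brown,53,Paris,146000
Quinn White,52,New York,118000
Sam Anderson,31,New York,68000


Filter: age > 35
Sort by: salary (descending)

Filtered records (4):
  Tina Jackson, age 41, salary $150000
  Dave Brown, age 53, salary $146000
  Quinn White, age 52, salary $118000
  Judy Moore, age 63, salary $103000

Highest salary: Tina Jackson ($150000)

Tina Jackson


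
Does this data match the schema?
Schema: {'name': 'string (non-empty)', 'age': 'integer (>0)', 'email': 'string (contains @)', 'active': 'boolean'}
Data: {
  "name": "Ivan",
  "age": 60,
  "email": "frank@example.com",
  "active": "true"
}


Validating each field against schema:
  name: OK (non-empty string)
  age: OK (positive integer)
  email: OK (string with @)
  active: FAIL ("true" is not a boolean)

Result: INVALID (1 error: active)

INVALID (1 error: active)


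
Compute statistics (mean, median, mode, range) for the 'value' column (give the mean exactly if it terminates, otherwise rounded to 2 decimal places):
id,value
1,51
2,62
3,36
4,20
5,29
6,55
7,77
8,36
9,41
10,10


Data: [51, 62, 36, 20, 29, 55, 77, 36, 41, 10]
Count: 10
Sum: 417
Mean: 417/10 = 41.7
Sorted: [10, 20, 29, 36, 36, 41, 51, 55, 62, 77]
Median: 38.5
Mode: 36 (2 times)
Range: 77 - 10 = 67
Min: 10, Max: 77

mean=41.7, median=38.5, mode=36, range=67


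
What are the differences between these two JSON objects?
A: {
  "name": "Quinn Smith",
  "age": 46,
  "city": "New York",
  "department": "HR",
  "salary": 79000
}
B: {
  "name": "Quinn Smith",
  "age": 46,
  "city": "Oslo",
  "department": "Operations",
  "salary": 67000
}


Comparing each field (in key order):
  name: same
  age: same
  city: DIFFERENT
  department: DIFFERENT
  salary: DIFFERENT
Differences:
  city: New York -> Oslo
  department: HR -> Operations
  salary: 79000 -> 67000

3 field(s) changed

3 changes: city, department, salary


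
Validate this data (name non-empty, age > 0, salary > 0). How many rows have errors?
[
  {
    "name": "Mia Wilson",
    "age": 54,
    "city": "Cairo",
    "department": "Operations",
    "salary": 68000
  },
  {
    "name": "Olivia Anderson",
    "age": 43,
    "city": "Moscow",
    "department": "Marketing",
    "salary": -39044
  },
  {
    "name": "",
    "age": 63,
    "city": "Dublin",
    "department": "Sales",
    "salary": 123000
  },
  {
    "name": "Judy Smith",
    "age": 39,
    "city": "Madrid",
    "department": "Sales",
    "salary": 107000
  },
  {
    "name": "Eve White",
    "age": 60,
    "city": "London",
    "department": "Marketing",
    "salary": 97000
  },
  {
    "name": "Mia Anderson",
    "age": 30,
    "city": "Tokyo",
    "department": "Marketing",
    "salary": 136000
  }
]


Validating 6 records:
Rules: name non-empty, age > 0, salary > 0

  Row 1 (Mia Wilson): OK
  Row 2 (Olivia Anderson): negative salary: -39044
  Row 3 (???): empty name
  Row 4 (Judy Smith): OK
  Row 5 (Eve White): OK
  Row 6 (Mia Anderson): OK

Total errors: 2

2 errors


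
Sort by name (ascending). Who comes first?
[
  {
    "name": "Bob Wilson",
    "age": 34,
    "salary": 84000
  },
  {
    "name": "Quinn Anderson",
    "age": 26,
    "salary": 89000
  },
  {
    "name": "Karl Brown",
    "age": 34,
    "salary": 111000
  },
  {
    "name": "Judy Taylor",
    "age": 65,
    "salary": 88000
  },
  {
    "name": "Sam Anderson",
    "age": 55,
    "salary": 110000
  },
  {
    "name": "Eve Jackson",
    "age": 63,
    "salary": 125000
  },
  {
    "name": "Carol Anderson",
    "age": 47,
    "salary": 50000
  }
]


Sort by: name (ascending)

Sorted order:
  1. Bob Wilson (name = Bob Wilson)
  2. Carol Anderson (name = Carol Anderson)
  3. Eve Jackson (name = Eve Jackson)
  4. Judy Taylor (name = Judy Taylor)
  5. Karl Brown (name = Karl Brown)
  6. Quinn Anderson (name = Quinn Anderson)
  7. Sam Anderson (name = Sam Anderson)

First: Bob Wilson

Bob Wilson


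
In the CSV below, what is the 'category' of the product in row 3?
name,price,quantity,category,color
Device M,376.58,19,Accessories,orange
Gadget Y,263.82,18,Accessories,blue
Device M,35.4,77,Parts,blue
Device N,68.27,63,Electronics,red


Query: Row 3 ('Device M'), column 'category'
Value: Parts

Parts


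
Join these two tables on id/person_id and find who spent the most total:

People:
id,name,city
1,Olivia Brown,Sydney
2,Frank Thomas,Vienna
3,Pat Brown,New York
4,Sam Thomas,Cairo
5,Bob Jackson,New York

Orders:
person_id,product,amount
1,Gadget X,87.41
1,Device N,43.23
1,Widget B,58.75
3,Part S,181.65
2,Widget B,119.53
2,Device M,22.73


Join on: people.id = orders.person_id

Joined rows:
  Olivia Brown (Sydney) bought Gadget X for $87.41
  Olivia Brown (Sydney) bought Device N for $43.23
  Olivia Brown (Sydney) bought Widget B for $58.75
  Pat Brown (New York) bought Part S for $181.65
  Frank Thomas (Vienna) bought Widget B for $119.53
  Frank Thomas (Vienna) bought Device M for $22.73

Total per person:
  Olivia Brown: $189.39
  Pat Brown: $181.65
  Frank Thomas: $142.26

Top spender: Olivia Brown ($189.39)

Olivia Brown ($189.39)


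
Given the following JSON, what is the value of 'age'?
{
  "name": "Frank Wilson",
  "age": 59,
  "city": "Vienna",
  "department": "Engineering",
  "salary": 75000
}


Looking up field 'age'
Value: 59

59


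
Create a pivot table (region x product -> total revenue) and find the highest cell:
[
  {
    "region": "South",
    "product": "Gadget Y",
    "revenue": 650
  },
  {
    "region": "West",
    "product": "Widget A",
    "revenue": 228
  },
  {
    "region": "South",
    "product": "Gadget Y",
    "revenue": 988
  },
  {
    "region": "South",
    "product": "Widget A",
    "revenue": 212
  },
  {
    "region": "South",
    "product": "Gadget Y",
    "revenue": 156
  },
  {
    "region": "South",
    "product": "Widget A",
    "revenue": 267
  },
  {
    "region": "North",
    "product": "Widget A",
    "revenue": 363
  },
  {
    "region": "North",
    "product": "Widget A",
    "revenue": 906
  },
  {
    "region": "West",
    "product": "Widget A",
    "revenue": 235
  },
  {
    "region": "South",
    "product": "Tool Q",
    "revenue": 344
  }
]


Pivot: region (rows) x product (columns) -> total revenue

     Gadget Y      Tool Q        Widget A    
North            0             0          1269  
South         1794           344           479  
West             0             0           463  

Highest: South / Gadget Y = $1794

South / Gadget Y = $1794


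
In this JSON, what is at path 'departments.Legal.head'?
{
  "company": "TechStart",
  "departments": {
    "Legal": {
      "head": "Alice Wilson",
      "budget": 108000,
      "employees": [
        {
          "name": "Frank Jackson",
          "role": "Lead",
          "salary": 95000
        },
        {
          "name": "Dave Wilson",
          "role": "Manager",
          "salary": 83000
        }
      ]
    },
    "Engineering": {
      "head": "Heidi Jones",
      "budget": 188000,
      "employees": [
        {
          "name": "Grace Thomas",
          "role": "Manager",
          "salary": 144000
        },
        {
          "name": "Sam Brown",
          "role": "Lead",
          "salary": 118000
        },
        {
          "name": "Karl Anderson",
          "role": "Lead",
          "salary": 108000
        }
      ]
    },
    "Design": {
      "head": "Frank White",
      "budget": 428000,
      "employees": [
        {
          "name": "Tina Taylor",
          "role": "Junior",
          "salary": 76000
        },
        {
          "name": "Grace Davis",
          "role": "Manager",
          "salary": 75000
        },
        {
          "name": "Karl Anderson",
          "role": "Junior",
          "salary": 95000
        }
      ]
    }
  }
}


Path: departments.Legal.head

Navigate:
  -> departments
  -> Legal
  -> head = 'Alice Wilson'

Alice Wilson


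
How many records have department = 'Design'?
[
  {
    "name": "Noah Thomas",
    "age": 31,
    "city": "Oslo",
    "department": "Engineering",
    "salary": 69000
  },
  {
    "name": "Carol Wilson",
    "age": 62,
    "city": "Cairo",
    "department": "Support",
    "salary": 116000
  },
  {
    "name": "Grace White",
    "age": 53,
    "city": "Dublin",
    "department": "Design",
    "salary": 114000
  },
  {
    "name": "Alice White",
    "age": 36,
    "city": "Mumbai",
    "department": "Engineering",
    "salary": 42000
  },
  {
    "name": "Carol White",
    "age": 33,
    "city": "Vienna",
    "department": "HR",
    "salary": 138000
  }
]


Data: 5 records
Condition: department = 'Design'

Checking each record:
  Noah Thomas: Engineering
  Carol Wilson: Support
  Grace White: Design MATCH
  Alice White: Engineering
  Carol White: HR

Count: 1

1


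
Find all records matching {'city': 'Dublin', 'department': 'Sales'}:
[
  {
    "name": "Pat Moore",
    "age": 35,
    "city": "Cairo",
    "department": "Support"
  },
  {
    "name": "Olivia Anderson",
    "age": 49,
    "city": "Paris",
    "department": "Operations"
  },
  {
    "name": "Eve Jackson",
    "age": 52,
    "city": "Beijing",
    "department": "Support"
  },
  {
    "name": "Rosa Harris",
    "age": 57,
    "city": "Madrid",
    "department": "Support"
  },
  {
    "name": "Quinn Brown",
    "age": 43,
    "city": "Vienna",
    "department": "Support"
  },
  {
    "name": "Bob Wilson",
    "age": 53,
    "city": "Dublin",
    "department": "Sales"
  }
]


Search criteria: {'city': 'Dublin', 'department': 'Sales'}

Checking 6 records:
  Pat Moore: {city: Cairo, department: Support}
  Olivia Anderson: {city: Paris, department: Operations}
  Eve Jackson: {city: Beijing, department: Support}
  Rosa Harris: {city: Madrid, department: Support}
  Quinn Brown: {city: Vienna, department: Support}
  Bob Wilson: {city: Dublin, department: Sales} <-- MATCH

Matches: ["Bob Wilson"]

["Bob Wilson"]


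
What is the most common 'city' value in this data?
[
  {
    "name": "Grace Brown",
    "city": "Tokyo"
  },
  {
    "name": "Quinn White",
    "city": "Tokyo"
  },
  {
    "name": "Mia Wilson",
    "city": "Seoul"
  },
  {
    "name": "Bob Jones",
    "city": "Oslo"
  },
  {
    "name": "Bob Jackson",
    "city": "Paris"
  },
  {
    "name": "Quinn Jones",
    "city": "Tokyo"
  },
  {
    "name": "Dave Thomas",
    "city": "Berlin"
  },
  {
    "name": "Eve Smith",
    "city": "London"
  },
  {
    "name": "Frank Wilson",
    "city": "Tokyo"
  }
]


Counting 'city' values across 9 records:

  Tokyo: 4 ####
  Seoul: 1 #
  Oslo: 1 #
  Paris: 1 #
  Berlin: 1 #
  London: 1 #

Most common: Tokyo (4 times)

Tokyo (4 times)


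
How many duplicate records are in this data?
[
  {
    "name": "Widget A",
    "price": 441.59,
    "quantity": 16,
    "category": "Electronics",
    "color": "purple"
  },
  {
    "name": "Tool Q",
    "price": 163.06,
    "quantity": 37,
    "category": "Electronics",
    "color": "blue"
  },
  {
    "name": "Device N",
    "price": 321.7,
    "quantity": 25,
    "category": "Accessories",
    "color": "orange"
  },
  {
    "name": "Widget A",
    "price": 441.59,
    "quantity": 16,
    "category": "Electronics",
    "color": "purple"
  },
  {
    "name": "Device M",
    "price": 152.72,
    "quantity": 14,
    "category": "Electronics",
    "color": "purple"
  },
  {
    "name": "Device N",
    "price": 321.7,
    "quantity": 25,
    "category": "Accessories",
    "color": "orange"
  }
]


Checking 6 records for duplicates:

  Row 1: Widget A ($441.59, qty 16)
  Row 2: Tool Q ($163.06, qty 37)
  Row 3: Device N ($321.7, qty 25)
  Row 4: Widget A ($441.59, qty 16) <-- DUPLICATE
  Row 5: Device M ($152.72, qty 14)
  Row 6: Device N ($321.7, qty 25) <-- DUPLICATE

Duplicates found: 2
Unique records: 4

2 duplicates, 4 unique


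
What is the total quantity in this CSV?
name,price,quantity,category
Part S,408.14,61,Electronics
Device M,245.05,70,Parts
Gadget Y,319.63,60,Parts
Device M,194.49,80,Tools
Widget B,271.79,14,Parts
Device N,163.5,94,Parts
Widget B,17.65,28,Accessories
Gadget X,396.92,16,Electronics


Computing total quantity:
Values: [61, 70, 60, 80, 14, 94, 28, 16]
Sum = 423

423


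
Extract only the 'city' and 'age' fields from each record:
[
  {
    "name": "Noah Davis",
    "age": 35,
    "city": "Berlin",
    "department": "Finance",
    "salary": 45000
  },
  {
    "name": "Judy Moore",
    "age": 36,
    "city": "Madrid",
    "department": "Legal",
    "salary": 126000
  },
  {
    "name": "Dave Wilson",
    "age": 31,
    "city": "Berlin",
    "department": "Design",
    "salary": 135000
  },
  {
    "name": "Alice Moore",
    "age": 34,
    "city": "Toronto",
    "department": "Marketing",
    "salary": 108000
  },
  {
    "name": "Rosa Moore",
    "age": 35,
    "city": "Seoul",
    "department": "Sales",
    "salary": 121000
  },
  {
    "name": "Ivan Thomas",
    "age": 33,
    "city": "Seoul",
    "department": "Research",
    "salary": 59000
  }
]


Original: 6 records with fields: name, age, city, department, salary
Keep: ['city', 'age']
Drop: ['name', 'department', 'salary']
Result: 6 records, 2 fields each

[
  {
    "city": "Berlin",
    "age": 35
  },
  {
    "city": "Madrid",
    "age": 36
  },
  {
    "city": "Berlin",
    "age": 31
  },
  {
    "city": "Toronto",
    "age": 34
  },
  {
    "city": "Seoul",
    "age": 35
  },
  {
    "city": "Seoul",
    "age": 33
  }
]


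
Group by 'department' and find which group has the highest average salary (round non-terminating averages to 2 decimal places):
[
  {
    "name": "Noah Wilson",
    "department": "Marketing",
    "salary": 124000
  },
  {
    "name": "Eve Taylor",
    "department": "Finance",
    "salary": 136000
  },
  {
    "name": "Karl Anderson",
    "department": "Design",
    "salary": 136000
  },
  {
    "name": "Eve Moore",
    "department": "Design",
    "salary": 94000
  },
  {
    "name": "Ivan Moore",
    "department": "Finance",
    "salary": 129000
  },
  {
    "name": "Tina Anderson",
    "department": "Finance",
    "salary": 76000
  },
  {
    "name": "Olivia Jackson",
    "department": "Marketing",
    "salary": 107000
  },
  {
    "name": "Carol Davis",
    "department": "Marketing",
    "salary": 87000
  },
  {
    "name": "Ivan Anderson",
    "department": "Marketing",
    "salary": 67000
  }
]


Group by: department

Groups:
  Design: 2 people, avg salary = 230000/2 = $115000
  Finance: 3 people, avg salary = 341000/3 ≈ $113666.67
  Marketing: 4 people, avg salary = 385000/4 = $96250

Highest average salary: Design ($115000)

Design ($115000)


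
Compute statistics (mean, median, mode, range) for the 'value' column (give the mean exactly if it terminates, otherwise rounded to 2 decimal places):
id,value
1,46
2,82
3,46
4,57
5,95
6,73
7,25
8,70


Data: [46, 82, 46, 57, 95, 73, 25, 70]
Count: 8
Sum: 494
Mean: 494/8 = 61.75
Sorted: [25, 46, 46, 57, 70, 73, 82, 95]
Median: 63.5
Mode: 46 (2 times)
Range: 95 - 25 = 70
Min: 25, Max: 95

mean=61.75, median=63.5, mode=46, range=70


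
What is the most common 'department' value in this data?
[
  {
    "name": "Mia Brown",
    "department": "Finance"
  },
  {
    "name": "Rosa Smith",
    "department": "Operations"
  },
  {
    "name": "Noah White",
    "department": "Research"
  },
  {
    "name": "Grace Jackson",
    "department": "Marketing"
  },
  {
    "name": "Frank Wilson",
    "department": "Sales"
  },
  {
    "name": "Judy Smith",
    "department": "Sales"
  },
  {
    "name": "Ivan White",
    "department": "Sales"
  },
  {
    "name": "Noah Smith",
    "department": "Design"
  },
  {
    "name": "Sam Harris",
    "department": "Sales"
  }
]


Counting 'department' values across 9 records:

  Sales: 4 ####
  Finance: 1 #
  Operations: 1 #
  Research: 1 #
  Marketing: 1 #
  Design: 1 #

Most common: Sales (4 times)

Sales (4 times)


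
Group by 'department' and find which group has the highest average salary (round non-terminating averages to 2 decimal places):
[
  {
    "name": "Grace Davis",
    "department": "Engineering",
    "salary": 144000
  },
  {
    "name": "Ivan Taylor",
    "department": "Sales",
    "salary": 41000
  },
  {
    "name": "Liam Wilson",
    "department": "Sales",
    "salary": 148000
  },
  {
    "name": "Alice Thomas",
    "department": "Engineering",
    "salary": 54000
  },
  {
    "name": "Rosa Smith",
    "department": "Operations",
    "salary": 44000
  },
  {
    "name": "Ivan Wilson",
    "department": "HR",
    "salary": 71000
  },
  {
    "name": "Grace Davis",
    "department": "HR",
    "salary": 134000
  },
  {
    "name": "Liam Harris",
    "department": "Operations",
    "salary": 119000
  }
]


Group by: department

Groups:
  Engineering: 2 people, avg salary = 198000/2 = $99000
  HR: 2 people, avg salary = 205000/2 = $102500
  Operations: 2 people, avg salary = 163000/2 = $81500
  Sales: 2 people, avg salary = 189000/2 = $94500

Highest average salary: HR ($102500)

HR ($102500)


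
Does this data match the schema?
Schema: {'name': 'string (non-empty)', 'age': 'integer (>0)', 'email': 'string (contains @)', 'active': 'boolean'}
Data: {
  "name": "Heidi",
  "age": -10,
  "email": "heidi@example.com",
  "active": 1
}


Validating each field against schema:
  name: OK (non-empty string)
  age: FAIL (-10 is not > 0)
  email: OK (string with @)
  active: FAIL (1 is not a boolean)

Result: INVALID (2 errors: age, active)

INVALID (2 errors: age, active)


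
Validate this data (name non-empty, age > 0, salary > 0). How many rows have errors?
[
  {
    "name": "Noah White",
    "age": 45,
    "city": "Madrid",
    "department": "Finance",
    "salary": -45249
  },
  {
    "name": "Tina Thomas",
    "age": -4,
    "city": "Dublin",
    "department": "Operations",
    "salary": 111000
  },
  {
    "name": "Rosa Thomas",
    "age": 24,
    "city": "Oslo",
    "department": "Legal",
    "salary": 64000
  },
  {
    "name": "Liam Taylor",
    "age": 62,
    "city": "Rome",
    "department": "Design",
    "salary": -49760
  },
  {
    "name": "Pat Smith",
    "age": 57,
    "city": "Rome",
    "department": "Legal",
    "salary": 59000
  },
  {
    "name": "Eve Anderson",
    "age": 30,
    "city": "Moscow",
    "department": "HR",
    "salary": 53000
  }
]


Validating 6 records:
Rules: name non-empty, age > 0, salary > 0

  Row 1 (Noah White): negative salary: -45249
  Row 2 (Tina Thomas): negative age: -4
  Row 3 (Rosa Thomas): OK
  Row 4 (Liam Taylor): negative salary: -49760
  Row 5 (Pat Smith): OK
  Row 6 (Eve Anderson): OK

Total errors: 3

3 errors


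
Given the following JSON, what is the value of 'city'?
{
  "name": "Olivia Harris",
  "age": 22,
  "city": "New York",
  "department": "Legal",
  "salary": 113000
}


Looking up field 'city'
Value: New York

New York


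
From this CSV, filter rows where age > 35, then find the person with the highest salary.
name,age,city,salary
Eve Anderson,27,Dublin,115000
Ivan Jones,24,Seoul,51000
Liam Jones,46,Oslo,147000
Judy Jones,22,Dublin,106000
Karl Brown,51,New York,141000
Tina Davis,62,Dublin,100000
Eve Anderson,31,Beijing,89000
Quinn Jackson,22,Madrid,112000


Filter: age > 35
Sort by: salary (descending)

Filtered records (3):
  Liam Jones, age 46, salary $147000
  Karl Brown, age 51, salary $141000
  Tina Davis, age 62, salary $100000

Highest salary: Liam Jones ($147000)

Liam Jones


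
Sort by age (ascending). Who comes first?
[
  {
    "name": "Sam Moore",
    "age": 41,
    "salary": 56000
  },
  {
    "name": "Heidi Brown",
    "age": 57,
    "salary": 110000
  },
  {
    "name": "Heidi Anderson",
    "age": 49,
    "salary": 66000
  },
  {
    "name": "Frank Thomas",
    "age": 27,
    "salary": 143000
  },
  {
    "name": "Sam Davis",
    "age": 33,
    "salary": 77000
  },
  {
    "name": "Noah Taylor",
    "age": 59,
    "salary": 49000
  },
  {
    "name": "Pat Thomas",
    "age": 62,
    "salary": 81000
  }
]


Sort by: age (ascending)

Sorted order:
  1. Frank Thomas (age = 27)
  2. Sam Davis (age = 33)
  3. Sam Moore (age = 41)
  4. Heidi Anderson (age = 49)
  5. Heidi Brown (age = 57)
  6. Noah Taylor (age = 59)
  7. Pat Thomas (age = 62)

First: Frank Thomas

Frank Thomas


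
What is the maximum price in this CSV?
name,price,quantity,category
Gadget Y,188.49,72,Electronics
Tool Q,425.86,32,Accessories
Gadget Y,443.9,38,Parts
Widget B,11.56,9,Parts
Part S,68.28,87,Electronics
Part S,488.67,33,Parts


Computing maximum price:
Values: [188.49, 425.86, 443.9, 11.56, 68.28, 488.67]
Max = 488.67

488.67


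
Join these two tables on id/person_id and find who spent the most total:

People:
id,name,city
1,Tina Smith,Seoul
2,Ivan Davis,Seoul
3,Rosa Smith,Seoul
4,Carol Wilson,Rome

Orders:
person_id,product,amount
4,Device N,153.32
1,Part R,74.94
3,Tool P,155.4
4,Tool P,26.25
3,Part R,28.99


Join on: people.id = orders.person_id

Joined rows:
  Carol Wilson (Rome) bought Device N for $153.32
  Tina Smith (Seoul) bought Part R for $74.94
  Rosa Smith (Seoul) bought Tool P for $155.4
  Carol Wilson (Rome) bought Tool P for $26.25
  Rosa Smith (Seoul) bought Part R for $28.99

Total per person:
  Rosa Smith: $184.39
  Carol Wilson: $179.57
  Tina Smith: $74.94

Top spender: Rosa Smith ($184.39)

Rosa Smith ($184.39)


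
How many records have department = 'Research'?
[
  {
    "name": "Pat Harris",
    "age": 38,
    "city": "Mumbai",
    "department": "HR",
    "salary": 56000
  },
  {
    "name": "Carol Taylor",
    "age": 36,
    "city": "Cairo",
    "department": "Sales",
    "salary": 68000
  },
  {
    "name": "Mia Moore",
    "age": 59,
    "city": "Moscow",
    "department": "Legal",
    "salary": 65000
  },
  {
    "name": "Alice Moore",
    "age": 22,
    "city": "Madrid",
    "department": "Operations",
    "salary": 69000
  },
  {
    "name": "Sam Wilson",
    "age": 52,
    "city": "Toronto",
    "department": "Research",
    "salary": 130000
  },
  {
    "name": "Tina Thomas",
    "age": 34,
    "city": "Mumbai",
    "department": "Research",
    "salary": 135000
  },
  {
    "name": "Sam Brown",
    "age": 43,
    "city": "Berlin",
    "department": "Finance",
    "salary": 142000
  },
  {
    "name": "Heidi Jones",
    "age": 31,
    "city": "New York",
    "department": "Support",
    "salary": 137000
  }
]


Data: 8 records
Condition: department = 'Research'

Checking each record:
  Pat Harris: HR
  Carol Taylor: Sales
  Mia Moore: Legal
  Alice Moore: Operations
  Sam Wilson: Research MATCH
  Tina Thomas: Research MATCH
  Sam Brown: Finance
  Heidi Jones: Support

Count: 2

2


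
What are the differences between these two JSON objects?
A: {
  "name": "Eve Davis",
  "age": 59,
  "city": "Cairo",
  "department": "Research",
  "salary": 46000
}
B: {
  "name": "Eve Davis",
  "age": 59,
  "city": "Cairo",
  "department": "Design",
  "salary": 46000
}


Comparing each field (in key order):
  name: same
  age: same
  city: same
  department: DIFFERENT
  salary: same
Differences:
  department: Research -> Design

1 field(s) changed

1 change: department


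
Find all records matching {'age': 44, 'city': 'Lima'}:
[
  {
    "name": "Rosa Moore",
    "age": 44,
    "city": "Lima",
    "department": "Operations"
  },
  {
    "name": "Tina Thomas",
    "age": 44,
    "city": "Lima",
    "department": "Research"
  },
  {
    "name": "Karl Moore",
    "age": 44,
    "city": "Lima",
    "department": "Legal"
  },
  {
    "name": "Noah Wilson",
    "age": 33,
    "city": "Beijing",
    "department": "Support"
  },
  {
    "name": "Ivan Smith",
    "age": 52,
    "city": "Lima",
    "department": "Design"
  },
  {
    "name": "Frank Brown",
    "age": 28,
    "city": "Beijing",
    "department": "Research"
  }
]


Search criteria: {'age': 44, 'city': 'Lima'}

Checking 6 records:
  Rosa Moore: {age: 44, city: Lima} <-- MATCH
  Tina Thomas: {age: 44, city: Lima} <-- MATCH
  Karl Moore: {age: 44, city: Lima} <-- MATCH
  Noah Wilson: {age: 33, city: Beijing}
  Ivan Smith: {age: 52, city: Lima}
  Frank Brown: {age: 28, city: Beijing}

Matches: ["Rosa Moore", "Tina Thomas", "Karl Moore"]

["Rosa Moore", "Tina Thomas", "Karl Moore"]


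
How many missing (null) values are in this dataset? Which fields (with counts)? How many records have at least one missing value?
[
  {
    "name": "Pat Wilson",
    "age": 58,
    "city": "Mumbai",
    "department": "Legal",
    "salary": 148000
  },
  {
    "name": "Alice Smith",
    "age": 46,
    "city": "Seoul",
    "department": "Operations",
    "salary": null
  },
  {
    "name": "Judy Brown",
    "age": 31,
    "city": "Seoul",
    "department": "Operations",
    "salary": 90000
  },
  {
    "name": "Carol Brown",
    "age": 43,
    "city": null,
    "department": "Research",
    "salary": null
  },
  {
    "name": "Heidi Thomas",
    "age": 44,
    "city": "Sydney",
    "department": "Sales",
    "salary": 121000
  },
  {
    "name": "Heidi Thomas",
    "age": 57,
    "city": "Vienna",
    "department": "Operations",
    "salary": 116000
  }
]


Checking for missing (null) values in 6 records:

  Pat Wilson: complete
  Alice Smith: salary
  Judy Brown: complete
  Carol Brown: city, salary
  Heidi Thomas: complete
  Heidi Thomas: complete

Per field:
  name: 0 missing
  age: 0 missing
  city: 1 missing
  department: 0 missing
  salary: 2 missing

Total missing values: 3
Records with any missing: 2

3 missing values (city: 1, salary: 2); 2 incomplete records


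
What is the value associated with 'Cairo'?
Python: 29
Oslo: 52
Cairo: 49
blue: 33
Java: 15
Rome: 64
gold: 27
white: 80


Looking up key 'Cairo'
Value: 49

49


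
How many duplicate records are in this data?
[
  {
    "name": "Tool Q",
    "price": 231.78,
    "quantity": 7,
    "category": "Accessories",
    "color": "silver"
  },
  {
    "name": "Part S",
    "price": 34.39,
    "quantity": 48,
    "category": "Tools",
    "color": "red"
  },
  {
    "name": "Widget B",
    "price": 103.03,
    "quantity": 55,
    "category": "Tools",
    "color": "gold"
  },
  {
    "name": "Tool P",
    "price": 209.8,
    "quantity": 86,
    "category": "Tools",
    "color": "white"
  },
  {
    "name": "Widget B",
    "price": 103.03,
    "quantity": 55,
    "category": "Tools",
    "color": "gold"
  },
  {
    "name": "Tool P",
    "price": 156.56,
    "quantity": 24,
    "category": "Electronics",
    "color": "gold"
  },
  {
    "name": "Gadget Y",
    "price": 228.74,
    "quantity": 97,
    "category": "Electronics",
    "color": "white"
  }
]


Checking 7 records for duplicates:

  Row 1: Tool Q ($231.78, qty 7)
  Row 2: Part S ($34.39, qty 48)
  Row 3: Widget B ($103.03, qty 55)
  Row 4: Tool P ($209.8, qty 86)
  Row 5: Widget B ($103.03, qty 55) <-- DUPLICATE
  Row 6: Tool P ($156.56, qty 24)
  Row 7: Gadget Y ($228.74, qty 97)

Duplicates found: 1
Unique records: 6

1 duplicates, 6 unique


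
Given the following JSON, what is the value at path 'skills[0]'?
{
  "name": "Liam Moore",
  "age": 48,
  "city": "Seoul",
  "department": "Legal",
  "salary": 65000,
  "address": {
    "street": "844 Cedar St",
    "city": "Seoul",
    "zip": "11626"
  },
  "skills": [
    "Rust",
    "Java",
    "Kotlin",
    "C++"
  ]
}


Query: skills[0]
Path: skills -> first element
Value: Rust

Rust


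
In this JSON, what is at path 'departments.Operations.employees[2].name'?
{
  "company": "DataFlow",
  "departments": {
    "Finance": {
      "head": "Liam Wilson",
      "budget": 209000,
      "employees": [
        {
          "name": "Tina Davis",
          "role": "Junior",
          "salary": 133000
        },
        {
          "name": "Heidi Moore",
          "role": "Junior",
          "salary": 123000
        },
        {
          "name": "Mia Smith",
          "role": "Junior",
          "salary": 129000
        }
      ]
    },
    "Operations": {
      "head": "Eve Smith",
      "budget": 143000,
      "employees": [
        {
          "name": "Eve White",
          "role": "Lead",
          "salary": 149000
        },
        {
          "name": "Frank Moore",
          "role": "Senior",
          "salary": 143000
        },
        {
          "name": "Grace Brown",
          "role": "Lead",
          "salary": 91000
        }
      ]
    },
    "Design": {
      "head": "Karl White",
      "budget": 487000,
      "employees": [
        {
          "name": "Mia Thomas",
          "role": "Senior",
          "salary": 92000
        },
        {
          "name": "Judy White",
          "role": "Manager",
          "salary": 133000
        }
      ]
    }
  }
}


Path: departments.Operations.employees[2].name

Navigate:
  -> departments
  -> Operations
  -> employees[2].name = 'Grace Brown'

Grace Brown


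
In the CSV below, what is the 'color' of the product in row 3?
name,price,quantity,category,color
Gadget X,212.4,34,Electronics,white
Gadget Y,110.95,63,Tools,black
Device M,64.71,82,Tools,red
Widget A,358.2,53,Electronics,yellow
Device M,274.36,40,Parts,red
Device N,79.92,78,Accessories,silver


Query: Row 3 ('Device M'), column 'color'
Value: red

red


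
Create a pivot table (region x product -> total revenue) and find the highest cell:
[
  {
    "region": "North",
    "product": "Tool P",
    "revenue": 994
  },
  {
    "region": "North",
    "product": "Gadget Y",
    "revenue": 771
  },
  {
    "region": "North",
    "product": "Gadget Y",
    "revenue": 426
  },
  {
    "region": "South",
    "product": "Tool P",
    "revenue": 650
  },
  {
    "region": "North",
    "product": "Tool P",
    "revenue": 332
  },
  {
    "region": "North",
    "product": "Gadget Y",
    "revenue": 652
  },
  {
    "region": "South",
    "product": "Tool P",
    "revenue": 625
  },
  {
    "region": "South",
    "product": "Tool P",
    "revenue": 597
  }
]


Pivot: region (rows) x product (columns) -> total revenue

     Gadget Y      Tool P      
North         1849          1326  
South            0          1872  

Highest: South / Tool P = $1872

South / Tool P = $1872


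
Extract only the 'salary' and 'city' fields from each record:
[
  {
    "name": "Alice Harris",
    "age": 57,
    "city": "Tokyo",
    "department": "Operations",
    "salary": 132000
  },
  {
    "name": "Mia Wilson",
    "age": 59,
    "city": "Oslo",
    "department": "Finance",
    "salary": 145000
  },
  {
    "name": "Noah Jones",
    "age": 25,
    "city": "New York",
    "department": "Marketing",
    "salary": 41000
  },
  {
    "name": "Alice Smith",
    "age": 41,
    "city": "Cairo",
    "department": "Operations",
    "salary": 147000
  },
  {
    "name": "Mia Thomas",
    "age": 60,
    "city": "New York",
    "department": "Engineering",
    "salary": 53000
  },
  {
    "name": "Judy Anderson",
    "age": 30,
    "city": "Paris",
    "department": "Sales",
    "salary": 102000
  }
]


Original: 6 records with fields: name, age, city, department, salary
Keep: ['salary', 'city']
Drop: ['name', 'age', 'department']
Result: 6 records, 2 fields each

[
  {
    "salary": 132000,
    "city": "Tokyo"
  },
  {
    "salary": 145000,
    "city": "Oslo"
  },
  {
    "salary": 41000,
    "city": "New York"
  },
  {
    "salary": 147000,
    "city": "Cairo"
  },
  {
    "salary": 53000,
    "city": "New York"
  },
  {
    "salary": 102000,
    "city": "Paris"
  }
]


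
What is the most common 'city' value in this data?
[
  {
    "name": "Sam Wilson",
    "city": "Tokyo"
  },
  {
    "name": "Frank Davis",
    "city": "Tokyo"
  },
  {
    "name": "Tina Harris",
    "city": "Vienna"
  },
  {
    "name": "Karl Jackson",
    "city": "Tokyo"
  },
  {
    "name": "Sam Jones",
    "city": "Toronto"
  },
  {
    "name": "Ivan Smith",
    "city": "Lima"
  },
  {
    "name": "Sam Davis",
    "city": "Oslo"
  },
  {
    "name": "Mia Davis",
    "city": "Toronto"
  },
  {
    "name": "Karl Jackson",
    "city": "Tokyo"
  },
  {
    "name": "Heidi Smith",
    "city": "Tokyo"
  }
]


Counting 'city' values across 10 records:

  Tokyo: 5 #####
  Toronto: 2 ##
  Vienna: 1 #
  Lima: 1 #
  Oslo: 1 #

Most common: Tokyo (5 times)

Tokyo (5 times)


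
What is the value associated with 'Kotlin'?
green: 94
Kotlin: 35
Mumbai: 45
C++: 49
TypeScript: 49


Looking up key 'Kotlin'
Value: 35

35


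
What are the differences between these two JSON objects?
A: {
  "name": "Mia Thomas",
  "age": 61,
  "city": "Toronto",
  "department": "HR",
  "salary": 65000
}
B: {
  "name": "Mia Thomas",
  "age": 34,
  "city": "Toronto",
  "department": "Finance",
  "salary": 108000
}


Comparing each field (in key order):
  name: same
  age: DIFFERENT
  city: same
  department: DIFFERENT
  salary: DIFFERENT
Differences:
  age: 61 -> 34
  department: HR -> Finance
  salary: 65000 -> 108000

3 field(s) changed

3 changes: age, department, salary


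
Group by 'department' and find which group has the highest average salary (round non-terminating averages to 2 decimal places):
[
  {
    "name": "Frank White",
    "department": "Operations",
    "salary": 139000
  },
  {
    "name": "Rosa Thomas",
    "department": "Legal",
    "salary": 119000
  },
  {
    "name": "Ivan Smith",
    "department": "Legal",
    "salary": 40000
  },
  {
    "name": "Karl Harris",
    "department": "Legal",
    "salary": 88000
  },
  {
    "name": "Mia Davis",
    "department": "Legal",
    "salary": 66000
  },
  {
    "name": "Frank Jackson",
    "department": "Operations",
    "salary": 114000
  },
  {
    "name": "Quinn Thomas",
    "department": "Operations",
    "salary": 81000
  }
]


Group by: department

Groups:
  Legal: 4 people, avg salary = 313000/4 = $78250
  Operations: 3 people, avg salary = 334000/3 ≈ $111333.33

Highest average salary: Operations (≈$111333.33)

Operations (≈$111333.33)


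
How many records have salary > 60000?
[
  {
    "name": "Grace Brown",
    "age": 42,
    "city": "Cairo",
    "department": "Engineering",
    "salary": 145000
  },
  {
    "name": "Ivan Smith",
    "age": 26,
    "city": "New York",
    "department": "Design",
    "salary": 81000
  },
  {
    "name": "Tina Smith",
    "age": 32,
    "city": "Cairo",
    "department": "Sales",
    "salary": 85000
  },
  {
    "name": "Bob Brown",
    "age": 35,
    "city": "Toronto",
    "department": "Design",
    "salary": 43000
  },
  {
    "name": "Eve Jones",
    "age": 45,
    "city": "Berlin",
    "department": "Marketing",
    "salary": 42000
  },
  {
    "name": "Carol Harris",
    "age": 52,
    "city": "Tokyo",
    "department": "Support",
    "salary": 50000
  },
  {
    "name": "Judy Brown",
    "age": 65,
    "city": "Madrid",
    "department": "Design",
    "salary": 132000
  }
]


Data: 7 records
Condition: salary > 60000

Checking each record:
  Grace Brown: 145000 MATCH
  Ivan Smith: 81000 MATCH
  Tina Smith: 85000 MATCH
  Bob Brown: 43000
  Eve Jones: 42000
  Carol Harris: 50000
  Judy Brown: 132000 MATCH

Count: 4

4


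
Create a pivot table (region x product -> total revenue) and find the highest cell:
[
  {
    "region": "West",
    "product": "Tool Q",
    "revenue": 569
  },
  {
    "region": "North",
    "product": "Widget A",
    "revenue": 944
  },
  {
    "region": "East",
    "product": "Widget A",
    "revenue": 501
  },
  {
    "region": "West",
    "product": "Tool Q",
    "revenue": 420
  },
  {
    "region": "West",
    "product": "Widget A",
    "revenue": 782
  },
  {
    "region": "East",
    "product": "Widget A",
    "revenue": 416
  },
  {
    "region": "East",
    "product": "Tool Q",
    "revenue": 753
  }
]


Pivot: region (rows) x product (columns) -> total revenue

     Tool Q        Widget A    
East           753           917  
North            0           944  
West           989           782  

Highest: West / Tool Q = $989

West / Tool Q = $989


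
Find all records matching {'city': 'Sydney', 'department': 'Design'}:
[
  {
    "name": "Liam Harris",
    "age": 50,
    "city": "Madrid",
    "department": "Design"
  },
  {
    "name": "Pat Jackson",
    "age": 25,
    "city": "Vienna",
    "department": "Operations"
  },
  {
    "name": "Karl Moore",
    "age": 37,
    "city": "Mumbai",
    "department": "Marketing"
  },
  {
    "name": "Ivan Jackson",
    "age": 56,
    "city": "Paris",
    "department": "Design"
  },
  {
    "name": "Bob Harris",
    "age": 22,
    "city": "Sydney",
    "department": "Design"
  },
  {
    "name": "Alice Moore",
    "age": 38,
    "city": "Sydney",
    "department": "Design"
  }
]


Search criteria: {'city': 'Sydney', 'department': 'Design'}

Checking 6 records:
  Liam Harris: {city: Madrid, department: Design}
  Pat Jackson: {city: Vienna, department: Operations}
  Karl Moore: {city: Mumbai, department: Marketing}
  Ivan Jackson: {city: Paris, department: Design}
  Bob Harris: {city: Sydney, department: Design} <-- MATCH
  Alice Moore: {city: Sydney, department: Design} <-- MATCH

Matches: ["Bob Harris", "Alice Moore"]

["Bob Harris", "Alice Moore"]


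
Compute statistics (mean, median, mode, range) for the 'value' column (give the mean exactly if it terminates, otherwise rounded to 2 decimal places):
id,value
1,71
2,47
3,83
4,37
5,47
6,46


Data: [71, 47, 83, 37, 47, 46]
Count: 6
Sum: 331
Mean: 331/6 ≈ 55.17 (rounded to 2 decimal places)
Sorted: [37, 46, 47, 47, 71, 83]
Median: 47.0
Mode: 47 (2 times)
Range: 83 - 37 = 46
Min: 37, Max: 83

mean≈55.17, median=47.0, mode=47, range=46


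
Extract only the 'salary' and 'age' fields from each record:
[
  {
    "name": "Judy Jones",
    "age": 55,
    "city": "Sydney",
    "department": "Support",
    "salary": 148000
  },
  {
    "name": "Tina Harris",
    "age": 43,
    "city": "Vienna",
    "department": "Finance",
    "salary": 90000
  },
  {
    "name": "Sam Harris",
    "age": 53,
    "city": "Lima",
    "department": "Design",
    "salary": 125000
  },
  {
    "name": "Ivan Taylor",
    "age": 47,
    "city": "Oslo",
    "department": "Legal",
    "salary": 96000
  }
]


Original: 4 records with fields: name, age, city, department, salary
Keep: ['salary', 'age']
Drop: ['name', 'city', 'department']
Result: 4 records, 2 fields each

[
  {
    "salary": 148000,
    "age": 55
  },
  {
    "salary": 90000,
    "age": 43
  },
  {
    "salary": 125000,
    "age": 53
  },
  {
    "salary": 96000,
    "age": 47
  }
]


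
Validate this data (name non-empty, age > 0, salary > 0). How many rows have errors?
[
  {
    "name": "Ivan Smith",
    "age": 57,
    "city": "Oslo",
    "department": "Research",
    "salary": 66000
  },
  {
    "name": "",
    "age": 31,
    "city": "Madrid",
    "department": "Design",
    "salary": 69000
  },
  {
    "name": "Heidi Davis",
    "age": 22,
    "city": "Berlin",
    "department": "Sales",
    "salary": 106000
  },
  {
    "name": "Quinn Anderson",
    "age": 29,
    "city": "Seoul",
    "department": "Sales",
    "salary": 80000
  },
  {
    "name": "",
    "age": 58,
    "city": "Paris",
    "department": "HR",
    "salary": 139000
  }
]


Validating 5 records:
Rules: name non-empty, age > 0, salary > 0

  Row 1 (Ivan Smith): OK
  Row 2 (???): empty name
  Row 3 (Heidi Davis): OK
  Row 4 (Quinn Anderson): OK
  Row 5 (???): empty name

Total errors: 2

2 errors


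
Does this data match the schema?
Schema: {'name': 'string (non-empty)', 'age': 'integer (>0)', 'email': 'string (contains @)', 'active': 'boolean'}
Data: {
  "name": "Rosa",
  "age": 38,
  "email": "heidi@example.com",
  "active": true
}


Validating each field against schema:
  name: OK (non-empty string)
  age: OK (positive integer)
  email: OK (string with @)
  active: OK (boolean)

Result: VALID

VALID


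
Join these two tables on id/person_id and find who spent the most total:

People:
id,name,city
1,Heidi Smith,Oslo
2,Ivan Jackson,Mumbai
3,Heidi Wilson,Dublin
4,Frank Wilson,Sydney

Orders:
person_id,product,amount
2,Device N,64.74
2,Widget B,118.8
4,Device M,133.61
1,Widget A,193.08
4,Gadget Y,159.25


Join on: people.id = orders.person_id

Joined rows:
  Ivan Jackson (Mumbai) bought Device N for $64.74
  Ivan Jackson (Mumbai) bought Widget B for $118.8
  Frank Wilson (Sydney) bought Device M for $133.61
  Heidi Smith (Oslo) bought Widget A for $193.08
  Frank Wilson (Sydney) bought Gadget Y for $159.25

Total per person:
  Frank Wilson: $292.86
  Heidi Smith: $193.08
  Ivan Jackson: $183.54

Top spender: Frank Wilson ($292.86)

Frank Wilson ($292.86)
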